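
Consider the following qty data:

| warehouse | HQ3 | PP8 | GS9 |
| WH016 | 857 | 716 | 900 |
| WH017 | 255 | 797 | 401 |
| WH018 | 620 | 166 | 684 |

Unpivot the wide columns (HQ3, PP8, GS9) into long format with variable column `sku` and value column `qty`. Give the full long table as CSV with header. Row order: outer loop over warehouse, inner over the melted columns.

Each (warehouse, column) pair becomes one row: 3 × 3 = 9 rows.
For example, (WH016, HQ3) → qty=857.

warehouse,sku,qty
WH016,HQ3,857
WH016,PP8,716
WH016,GS9,900
WH017,HQ3,255
WH017,PP8,797
WH017,GS9,401
WH018,HQ3,620
WH018,PP8,166
WH018,GS9,684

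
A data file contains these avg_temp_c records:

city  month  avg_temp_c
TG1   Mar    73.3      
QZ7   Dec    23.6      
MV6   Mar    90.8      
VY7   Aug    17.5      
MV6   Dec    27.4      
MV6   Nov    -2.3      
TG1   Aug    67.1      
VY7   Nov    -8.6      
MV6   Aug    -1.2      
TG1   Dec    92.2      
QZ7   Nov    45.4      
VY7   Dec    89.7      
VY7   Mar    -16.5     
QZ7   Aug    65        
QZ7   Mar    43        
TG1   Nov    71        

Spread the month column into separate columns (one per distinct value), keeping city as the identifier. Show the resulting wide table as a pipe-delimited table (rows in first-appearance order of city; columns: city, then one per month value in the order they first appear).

| city | Mar | Dec | Aug | Nov |
| TG1 | 73.3 | 92.2 | 67.1 | 71 |
| QZ7 | 43 | 23.6 | 65 | 45.4 |
| MV6 | 90.8 | 27.4 | -1.2 | -2.3 |
| VY7 | -16.5 | 89.7 | 17.5 | -8.6 |

Columns: city plus the 4 distinct month values (Mar, Dec, Aug, Nov).
For example, row TG1 column Mar takes avg_temp_c=73.3 from the long row (TG1, Mar).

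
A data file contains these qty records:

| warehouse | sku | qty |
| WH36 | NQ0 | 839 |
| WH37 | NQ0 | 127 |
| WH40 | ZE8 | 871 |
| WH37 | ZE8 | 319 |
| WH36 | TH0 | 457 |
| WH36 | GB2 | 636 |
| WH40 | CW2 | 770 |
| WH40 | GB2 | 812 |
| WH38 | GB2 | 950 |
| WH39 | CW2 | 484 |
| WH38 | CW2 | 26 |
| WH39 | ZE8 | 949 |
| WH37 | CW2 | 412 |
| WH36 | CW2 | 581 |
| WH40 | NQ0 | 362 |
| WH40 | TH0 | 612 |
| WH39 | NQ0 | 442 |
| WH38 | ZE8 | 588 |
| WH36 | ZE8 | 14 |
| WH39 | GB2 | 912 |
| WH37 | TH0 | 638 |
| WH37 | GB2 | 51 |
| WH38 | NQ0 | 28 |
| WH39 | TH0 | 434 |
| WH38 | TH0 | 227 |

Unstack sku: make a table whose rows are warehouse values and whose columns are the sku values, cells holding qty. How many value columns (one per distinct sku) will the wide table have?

5 distinct sku values: NQ0, CW2, ZE8, TH0, GB2.

5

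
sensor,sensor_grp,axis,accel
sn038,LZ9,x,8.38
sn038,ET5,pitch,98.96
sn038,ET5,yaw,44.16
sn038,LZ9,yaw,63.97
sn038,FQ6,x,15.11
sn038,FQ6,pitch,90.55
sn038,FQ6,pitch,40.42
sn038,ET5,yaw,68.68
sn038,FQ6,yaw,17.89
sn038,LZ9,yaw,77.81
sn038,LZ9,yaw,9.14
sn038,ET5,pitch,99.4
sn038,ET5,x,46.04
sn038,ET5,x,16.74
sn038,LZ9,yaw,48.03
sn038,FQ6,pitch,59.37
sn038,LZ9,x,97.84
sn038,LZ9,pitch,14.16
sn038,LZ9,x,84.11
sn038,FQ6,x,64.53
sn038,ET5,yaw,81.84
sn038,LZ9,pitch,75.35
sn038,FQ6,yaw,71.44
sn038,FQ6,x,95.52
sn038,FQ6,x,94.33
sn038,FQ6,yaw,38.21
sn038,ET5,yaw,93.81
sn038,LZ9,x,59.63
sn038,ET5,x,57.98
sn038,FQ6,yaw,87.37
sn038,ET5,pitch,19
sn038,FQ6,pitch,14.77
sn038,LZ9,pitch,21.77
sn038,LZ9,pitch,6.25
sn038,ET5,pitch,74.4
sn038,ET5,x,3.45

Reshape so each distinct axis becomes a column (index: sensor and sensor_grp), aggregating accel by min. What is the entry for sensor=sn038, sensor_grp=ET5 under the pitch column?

19

Rows with sensor=sn038, sensor_grp=ET5 and axis=pitch: accel values are 98.96, 99.4, 19, 74.4.
min(98.96, 99.4, 19, 74.4) = 19.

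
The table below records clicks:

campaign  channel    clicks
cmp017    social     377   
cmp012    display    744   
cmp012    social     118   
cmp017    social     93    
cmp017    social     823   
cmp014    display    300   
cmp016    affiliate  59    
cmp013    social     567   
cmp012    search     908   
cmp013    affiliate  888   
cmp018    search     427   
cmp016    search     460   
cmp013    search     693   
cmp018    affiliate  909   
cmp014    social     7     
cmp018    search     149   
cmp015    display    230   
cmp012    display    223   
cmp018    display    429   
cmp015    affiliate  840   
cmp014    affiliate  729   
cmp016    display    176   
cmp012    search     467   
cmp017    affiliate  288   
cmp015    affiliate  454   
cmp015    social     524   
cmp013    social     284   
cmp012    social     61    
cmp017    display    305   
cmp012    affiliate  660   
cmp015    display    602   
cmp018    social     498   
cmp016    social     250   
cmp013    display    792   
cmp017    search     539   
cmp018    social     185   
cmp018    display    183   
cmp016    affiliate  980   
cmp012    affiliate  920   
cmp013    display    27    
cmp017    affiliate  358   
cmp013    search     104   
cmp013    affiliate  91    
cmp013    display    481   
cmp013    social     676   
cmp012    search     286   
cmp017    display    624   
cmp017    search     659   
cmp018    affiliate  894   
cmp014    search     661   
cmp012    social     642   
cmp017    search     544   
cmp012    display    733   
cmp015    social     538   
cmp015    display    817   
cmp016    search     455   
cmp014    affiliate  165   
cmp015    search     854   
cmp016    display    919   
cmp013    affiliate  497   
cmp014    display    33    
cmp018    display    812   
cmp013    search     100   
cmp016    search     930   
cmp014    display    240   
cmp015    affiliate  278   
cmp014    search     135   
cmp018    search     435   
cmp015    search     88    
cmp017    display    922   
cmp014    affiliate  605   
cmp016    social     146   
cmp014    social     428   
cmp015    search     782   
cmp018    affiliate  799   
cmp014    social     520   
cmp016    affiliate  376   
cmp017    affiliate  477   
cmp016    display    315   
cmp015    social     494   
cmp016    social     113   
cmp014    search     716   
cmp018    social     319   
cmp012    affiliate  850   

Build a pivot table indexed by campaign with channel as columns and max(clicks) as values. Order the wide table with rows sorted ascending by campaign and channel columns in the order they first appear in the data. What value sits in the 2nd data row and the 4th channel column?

With rows sorted ascending by campaign, row 2 is campaign=cmp013. channel columns in first-appearance order: social, display, affiliate, search; column 4 is search.
Long rows with campaign=cmp013, channel=search: max(693, 104, 100) = 693.

693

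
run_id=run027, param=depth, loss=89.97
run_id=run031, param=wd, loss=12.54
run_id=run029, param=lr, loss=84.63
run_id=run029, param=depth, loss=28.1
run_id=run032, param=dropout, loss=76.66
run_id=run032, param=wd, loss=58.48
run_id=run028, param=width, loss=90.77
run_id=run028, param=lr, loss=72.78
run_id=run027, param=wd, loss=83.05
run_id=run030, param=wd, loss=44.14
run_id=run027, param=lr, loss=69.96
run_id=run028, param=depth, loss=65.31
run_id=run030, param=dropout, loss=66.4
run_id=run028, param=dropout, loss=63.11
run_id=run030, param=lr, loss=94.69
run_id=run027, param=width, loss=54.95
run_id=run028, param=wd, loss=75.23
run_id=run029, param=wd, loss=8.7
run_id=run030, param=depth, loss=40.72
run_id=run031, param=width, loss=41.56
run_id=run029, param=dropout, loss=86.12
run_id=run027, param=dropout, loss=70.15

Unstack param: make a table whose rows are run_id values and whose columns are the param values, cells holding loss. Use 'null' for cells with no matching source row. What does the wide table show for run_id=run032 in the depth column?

null

No long-format row has run_id=run032 and param=depth, so the cell is null.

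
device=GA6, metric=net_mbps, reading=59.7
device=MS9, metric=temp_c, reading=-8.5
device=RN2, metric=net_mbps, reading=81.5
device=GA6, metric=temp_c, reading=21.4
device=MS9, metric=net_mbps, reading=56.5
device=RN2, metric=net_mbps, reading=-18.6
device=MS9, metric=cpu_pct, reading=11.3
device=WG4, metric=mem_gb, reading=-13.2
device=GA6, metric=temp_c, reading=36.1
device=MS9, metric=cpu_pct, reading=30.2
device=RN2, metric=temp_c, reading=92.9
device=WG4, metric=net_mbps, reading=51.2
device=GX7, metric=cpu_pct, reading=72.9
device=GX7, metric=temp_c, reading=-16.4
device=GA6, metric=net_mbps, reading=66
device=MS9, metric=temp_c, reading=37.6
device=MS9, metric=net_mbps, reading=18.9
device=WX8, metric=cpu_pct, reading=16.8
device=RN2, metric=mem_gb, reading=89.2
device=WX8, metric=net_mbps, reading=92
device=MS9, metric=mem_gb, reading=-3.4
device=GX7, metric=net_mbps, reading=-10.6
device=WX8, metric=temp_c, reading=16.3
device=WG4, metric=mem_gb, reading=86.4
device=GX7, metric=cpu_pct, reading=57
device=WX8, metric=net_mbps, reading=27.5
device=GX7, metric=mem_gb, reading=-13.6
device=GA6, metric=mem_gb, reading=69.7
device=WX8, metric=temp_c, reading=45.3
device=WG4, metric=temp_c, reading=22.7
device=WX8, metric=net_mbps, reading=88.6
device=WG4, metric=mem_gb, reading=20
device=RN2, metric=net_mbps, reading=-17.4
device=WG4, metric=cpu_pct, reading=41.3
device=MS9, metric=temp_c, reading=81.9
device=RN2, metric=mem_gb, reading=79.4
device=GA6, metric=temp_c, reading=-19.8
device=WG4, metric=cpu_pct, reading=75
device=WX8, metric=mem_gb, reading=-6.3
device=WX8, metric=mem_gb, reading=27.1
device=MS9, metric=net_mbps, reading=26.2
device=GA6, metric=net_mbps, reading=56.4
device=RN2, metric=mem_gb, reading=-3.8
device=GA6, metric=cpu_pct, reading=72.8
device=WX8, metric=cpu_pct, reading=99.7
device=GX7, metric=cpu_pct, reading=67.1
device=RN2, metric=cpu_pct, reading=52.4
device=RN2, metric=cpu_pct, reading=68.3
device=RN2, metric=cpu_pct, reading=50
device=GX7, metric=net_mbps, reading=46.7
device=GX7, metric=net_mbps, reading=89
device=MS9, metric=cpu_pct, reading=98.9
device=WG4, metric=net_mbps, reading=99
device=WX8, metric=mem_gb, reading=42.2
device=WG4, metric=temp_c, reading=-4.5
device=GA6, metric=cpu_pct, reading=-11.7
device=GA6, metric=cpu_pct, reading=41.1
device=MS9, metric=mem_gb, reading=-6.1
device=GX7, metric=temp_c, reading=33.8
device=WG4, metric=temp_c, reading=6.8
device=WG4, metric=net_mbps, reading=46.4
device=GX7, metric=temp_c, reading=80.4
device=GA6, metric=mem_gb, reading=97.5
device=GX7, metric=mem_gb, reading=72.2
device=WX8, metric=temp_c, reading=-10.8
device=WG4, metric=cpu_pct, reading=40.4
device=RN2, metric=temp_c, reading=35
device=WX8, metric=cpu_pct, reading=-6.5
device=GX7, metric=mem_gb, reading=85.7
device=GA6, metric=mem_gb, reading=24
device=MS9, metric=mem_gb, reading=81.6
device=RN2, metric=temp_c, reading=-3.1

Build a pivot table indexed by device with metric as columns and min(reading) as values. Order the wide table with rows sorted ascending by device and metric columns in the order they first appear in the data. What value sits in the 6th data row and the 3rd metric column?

With rows sorted ascending by device, row 6 is device=WX8. metric columns in first-appearance order: net_mbps, temp_c, cpu_pct, mem_gb; column 3 is cpu_pct.
Long rows with device=WX8, metric=cpu_pct: min(16.8, 99.7, -6.5) = -6.5.

-6.5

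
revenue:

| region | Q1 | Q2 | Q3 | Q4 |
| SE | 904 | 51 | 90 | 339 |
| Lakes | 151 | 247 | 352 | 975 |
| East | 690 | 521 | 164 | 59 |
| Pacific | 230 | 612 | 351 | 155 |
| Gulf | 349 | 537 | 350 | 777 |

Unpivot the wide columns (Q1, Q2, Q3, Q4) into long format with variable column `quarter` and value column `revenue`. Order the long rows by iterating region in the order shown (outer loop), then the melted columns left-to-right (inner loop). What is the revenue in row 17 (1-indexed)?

20 rows total (5 × 4). Row 17: index ⌊(17-1)/4⌋ = 4 into region → Gulf; (17-1) mod 4 = 0 into the melted columns → Q1.
So row 17 is (Gulf, Q1, 349); revenue = 349.

349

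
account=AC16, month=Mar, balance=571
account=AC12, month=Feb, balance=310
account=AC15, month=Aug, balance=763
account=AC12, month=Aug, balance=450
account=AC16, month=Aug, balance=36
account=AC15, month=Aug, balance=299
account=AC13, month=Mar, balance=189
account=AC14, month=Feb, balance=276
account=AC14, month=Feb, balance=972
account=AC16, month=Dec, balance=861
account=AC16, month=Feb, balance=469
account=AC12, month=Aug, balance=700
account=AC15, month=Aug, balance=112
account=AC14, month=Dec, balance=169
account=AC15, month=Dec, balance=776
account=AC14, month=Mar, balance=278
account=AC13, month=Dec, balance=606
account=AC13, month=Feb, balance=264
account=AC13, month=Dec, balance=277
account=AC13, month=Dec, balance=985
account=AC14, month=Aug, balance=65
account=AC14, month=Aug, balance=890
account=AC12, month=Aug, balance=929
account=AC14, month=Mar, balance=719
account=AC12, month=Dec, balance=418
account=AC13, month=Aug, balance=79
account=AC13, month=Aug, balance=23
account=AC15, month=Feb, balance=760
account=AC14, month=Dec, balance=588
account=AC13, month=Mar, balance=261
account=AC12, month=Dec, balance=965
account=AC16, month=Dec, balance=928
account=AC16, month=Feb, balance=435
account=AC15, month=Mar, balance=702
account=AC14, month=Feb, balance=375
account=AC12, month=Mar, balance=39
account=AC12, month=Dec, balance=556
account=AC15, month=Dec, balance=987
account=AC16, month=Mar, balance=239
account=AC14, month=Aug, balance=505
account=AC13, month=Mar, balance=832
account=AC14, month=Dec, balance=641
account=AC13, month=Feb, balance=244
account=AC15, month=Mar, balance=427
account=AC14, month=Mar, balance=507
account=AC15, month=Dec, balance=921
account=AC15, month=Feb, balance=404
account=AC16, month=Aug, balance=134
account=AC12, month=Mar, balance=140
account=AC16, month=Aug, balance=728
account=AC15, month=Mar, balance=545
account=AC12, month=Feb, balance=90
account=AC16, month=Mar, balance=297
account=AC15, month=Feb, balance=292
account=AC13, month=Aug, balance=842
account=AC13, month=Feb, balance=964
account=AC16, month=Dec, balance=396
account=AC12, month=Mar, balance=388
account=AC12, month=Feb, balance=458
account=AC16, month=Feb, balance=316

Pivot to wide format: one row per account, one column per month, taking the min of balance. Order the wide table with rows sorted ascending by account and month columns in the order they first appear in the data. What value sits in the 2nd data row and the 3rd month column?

23

With rows sorted ascending by account, row 2 is account=AC13. month columns in first-appearance order: Mar, Feb, Aug, Dec; column 3 is Aug.
Long rows with account=AC13, month=Aug: min(79, 23, 842) = 23.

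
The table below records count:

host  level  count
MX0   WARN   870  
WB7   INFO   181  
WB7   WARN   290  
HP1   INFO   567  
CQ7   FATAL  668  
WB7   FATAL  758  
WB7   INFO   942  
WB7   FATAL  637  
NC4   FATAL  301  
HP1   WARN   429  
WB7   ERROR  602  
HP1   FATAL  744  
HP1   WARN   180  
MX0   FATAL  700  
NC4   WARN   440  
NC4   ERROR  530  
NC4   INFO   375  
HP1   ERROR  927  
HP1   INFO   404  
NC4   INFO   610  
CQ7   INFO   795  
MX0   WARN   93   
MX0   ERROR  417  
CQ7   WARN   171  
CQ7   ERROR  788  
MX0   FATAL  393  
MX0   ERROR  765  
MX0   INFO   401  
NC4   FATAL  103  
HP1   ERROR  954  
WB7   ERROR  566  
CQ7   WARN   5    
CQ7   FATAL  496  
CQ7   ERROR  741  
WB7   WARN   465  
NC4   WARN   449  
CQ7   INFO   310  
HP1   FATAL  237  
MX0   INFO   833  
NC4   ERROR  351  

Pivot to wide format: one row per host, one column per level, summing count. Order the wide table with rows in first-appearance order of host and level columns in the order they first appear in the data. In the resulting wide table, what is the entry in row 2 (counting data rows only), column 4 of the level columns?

With rows in first-appearance order of host, row 2 is host=WB7. level columns in first-appearance order: WARN, INFO, FATAL, ERROR; column 4 is ERROR.
Long rows with host=WB7, level=ERROR: 602 + 566 = 1168.

1168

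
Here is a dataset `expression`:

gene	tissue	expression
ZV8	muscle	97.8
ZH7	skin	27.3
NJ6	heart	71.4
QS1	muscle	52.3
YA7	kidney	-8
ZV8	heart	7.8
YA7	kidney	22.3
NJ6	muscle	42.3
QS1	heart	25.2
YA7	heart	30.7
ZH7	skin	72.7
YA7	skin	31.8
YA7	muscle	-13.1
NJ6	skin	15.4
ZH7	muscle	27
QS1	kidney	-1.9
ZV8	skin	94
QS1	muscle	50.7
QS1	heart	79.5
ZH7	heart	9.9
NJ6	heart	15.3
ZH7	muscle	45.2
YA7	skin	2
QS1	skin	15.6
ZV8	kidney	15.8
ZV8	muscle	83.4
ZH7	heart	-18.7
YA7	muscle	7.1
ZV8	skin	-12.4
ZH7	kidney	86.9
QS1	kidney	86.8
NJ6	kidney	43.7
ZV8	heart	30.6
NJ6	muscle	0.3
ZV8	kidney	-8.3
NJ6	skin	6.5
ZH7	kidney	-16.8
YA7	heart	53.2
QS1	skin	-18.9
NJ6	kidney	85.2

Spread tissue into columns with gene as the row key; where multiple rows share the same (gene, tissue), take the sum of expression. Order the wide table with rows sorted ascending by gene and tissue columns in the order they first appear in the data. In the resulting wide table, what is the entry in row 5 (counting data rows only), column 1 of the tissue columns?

With rows sorted ascending by gene, row 5 is gene=ZV8. tissue columns in first-appearance order: muscle, skin, heart, kidney; column 1 is muscle.
Long rows with gene=ZV8, tissue=muscle: 97.8 + 83.4 = 181.2.

181.2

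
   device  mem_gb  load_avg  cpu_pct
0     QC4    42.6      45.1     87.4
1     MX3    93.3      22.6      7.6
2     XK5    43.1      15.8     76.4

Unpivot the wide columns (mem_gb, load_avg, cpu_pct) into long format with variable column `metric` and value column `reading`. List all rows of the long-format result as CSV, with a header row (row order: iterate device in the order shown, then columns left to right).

Each (device, column) pair becomes one row: 3 × 3 = 9 rows.
For example, (QC4, mem_gb) → reading=42.6.

device,metric,reading
QC4,mem_gb,42.6
QC4,load_avg,45.1
QC4,cpu_pct,87.4
MX3,mem_gb,93.3
MX3,load_avg,22.6
MX3,cpu_pct,7.6
XK5,mem_gb,43.1
XK5,load_avg,15.8
XK5,cpu_pct,76.4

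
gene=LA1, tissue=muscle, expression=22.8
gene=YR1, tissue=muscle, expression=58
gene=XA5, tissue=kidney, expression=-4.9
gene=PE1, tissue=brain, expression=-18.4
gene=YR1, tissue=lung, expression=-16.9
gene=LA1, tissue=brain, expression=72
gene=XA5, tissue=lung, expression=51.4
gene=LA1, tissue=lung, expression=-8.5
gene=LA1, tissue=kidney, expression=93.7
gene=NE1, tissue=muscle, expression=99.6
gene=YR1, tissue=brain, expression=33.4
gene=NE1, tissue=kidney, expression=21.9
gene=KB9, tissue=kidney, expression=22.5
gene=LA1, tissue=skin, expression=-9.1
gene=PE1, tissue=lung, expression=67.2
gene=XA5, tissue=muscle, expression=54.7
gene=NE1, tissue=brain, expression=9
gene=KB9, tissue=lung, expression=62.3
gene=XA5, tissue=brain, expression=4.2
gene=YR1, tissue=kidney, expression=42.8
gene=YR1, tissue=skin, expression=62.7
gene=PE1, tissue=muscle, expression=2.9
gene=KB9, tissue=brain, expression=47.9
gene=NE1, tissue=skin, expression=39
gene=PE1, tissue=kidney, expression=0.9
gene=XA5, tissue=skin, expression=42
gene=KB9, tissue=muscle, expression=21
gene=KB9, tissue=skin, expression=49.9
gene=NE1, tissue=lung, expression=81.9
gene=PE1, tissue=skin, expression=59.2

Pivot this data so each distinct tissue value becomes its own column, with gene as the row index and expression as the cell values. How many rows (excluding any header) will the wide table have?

6 distinct gene values → 6 rows.

6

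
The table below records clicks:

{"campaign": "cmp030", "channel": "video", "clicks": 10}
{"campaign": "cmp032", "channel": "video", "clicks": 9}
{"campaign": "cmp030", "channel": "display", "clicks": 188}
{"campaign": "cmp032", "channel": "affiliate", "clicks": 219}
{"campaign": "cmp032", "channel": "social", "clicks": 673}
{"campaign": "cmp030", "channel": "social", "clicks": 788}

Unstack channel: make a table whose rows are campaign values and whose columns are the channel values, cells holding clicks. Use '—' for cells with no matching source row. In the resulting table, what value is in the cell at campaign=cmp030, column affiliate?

No long-format row has campaign=cmp030 and channel=affiliate, so the cell is —.

—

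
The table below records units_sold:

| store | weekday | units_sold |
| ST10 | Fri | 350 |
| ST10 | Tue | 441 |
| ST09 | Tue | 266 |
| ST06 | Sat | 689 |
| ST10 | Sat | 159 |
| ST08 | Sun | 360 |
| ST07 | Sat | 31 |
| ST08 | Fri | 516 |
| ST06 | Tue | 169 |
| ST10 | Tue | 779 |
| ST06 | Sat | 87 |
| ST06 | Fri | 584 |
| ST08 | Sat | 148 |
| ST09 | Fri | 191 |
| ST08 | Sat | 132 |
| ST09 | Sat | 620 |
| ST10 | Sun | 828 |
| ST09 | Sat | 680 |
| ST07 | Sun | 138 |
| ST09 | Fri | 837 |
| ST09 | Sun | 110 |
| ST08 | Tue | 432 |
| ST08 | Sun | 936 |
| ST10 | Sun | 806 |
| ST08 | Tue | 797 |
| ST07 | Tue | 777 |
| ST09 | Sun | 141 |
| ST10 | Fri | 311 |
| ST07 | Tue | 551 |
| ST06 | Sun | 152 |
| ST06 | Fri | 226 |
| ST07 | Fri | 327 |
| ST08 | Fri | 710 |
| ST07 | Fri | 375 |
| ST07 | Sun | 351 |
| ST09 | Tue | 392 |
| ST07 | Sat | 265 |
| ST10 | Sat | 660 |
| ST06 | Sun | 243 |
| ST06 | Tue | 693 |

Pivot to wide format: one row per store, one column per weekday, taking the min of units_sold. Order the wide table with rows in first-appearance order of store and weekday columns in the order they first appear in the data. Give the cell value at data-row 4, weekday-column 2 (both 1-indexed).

With rows in first-appearance order of store, row 4 is store=ST08. weekday columns in first-appearance order: Fri, Tue, Sat, Sun; column 2 is Tue.
Long rows with store=ST08, weekday=Tue: min(432, 797) = 432.

432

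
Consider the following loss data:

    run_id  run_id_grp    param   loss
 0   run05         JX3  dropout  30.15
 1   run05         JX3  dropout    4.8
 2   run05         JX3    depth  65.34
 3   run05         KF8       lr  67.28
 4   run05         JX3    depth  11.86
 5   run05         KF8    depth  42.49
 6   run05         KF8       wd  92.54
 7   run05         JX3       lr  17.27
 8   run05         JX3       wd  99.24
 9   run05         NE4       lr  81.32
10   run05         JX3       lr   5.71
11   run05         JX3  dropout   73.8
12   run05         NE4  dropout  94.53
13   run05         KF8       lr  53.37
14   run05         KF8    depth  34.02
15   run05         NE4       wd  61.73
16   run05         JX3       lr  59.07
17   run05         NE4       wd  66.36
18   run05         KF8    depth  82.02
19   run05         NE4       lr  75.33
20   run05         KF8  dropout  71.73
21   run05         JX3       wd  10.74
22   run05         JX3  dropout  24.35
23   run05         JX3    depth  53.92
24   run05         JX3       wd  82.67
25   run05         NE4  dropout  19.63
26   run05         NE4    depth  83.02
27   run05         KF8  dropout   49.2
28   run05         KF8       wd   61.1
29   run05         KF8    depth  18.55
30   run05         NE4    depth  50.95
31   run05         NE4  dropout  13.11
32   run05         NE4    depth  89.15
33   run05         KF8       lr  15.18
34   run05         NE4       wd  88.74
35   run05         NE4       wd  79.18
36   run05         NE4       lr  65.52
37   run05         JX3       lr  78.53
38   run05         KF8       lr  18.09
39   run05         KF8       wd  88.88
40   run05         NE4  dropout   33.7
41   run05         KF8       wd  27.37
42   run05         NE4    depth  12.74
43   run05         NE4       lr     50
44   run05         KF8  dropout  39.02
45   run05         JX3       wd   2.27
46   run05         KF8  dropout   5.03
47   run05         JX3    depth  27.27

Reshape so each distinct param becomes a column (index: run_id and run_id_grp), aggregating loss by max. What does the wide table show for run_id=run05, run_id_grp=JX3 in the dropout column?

73.8

Rows with run_id=run05, run_id_grp=JX3 and param=dropout: loss values are 30.15, 4.8, 73.8, 24.35.
max(30.15, 4.8, 73.8, 24.35) = 73.8.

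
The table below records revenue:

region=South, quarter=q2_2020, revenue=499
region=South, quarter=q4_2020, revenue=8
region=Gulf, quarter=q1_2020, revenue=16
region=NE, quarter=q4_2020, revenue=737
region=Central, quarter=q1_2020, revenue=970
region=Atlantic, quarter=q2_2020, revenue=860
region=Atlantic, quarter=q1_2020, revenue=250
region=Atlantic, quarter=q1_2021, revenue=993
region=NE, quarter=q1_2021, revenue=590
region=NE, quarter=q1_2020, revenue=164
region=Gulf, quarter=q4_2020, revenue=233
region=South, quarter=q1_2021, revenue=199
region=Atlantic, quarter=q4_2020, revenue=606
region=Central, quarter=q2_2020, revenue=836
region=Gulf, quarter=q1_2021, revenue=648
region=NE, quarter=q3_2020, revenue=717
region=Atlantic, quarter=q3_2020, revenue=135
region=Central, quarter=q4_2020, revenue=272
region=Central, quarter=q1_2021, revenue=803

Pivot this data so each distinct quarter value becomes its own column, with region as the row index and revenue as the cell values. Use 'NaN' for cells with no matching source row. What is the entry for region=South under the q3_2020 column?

No long-format row has region=South and quarter=q3_2020, so the cell is NaN.

NaN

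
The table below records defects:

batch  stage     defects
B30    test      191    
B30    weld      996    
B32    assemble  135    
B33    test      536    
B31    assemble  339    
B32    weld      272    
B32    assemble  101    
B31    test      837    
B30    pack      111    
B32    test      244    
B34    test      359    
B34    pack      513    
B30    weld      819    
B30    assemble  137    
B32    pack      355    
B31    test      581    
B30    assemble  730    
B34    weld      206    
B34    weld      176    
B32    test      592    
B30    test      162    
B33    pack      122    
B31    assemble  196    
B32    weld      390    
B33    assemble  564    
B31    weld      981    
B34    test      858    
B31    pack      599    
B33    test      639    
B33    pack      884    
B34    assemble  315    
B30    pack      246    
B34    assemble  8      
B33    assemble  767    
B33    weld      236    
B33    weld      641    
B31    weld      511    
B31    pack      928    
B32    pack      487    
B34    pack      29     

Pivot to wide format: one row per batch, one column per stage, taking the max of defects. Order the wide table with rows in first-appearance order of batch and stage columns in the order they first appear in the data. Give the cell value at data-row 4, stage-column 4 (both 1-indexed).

928

With rows in first-appearance order of batch, row 4 is batch=B31. stage columns in first-appearance order: test, weld, assemble, pack; column 4 is pack.
Long rows with batch=B31, stage=pack: max(599, 928) = 928.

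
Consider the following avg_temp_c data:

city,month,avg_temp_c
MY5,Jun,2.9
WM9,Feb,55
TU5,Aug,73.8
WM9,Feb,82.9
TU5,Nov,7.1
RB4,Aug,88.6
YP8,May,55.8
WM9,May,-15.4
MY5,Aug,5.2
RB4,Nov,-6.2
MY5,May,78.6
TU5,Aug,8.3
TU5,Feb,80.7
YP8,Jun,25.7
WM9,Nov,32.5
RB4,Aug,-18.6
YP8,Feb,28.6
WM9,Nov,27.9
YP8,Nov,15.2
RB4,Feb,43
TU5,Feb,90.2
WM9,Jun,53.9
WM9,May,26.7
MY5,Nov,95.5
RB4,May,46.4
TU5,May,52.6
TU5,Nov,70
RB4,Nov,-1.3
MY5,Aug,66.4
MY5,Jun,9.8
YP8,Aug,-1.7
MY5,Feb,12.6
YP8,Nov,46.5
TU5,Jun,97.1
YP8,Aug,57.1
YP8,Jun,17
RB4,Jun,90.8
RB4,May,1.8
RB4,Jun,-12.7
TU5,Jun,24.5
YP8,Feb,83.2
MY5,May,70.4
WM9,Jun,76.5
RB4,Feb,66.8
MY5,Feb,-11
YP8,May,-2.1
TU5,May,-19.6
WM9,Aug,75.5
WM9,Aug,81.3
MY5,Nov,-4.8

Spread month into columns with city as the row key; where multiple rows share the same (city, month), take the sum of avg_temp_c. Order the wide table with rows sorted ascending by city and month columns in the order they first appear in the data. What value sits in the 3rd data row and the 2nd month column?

With rows sorted ascending by city, row 3 is city=TU5. month columns in first-appearance order: Jun, Feb, Aug, Nov, May; column 2 is Feb.
Long rows with city=TU5, month=Feb: 80.7 + 90.2 = 170.9.

170.9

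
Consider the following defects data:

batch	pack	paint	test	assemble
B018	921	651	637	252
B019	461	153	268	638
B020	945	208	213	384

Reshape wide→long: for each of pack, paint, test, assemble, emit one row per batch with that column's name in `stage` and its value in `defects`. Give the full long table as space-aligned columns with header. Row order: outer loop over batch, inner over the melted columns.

Each (batch, column) pair becomes one row: 3 × 4 = 12 rows.
For example, (B018, pack) → defects=921.

batch  stage     defects
B018   pack      921    
B018   paint     651    
B018   test      637    
B018   assemble  252    
B019   pack      461    
B019   paint     153    
B019   test      268    
B019   assemble  638    
B020   pack      945    
B020   paint     208    
B020   test      213    
B020   assemble  384    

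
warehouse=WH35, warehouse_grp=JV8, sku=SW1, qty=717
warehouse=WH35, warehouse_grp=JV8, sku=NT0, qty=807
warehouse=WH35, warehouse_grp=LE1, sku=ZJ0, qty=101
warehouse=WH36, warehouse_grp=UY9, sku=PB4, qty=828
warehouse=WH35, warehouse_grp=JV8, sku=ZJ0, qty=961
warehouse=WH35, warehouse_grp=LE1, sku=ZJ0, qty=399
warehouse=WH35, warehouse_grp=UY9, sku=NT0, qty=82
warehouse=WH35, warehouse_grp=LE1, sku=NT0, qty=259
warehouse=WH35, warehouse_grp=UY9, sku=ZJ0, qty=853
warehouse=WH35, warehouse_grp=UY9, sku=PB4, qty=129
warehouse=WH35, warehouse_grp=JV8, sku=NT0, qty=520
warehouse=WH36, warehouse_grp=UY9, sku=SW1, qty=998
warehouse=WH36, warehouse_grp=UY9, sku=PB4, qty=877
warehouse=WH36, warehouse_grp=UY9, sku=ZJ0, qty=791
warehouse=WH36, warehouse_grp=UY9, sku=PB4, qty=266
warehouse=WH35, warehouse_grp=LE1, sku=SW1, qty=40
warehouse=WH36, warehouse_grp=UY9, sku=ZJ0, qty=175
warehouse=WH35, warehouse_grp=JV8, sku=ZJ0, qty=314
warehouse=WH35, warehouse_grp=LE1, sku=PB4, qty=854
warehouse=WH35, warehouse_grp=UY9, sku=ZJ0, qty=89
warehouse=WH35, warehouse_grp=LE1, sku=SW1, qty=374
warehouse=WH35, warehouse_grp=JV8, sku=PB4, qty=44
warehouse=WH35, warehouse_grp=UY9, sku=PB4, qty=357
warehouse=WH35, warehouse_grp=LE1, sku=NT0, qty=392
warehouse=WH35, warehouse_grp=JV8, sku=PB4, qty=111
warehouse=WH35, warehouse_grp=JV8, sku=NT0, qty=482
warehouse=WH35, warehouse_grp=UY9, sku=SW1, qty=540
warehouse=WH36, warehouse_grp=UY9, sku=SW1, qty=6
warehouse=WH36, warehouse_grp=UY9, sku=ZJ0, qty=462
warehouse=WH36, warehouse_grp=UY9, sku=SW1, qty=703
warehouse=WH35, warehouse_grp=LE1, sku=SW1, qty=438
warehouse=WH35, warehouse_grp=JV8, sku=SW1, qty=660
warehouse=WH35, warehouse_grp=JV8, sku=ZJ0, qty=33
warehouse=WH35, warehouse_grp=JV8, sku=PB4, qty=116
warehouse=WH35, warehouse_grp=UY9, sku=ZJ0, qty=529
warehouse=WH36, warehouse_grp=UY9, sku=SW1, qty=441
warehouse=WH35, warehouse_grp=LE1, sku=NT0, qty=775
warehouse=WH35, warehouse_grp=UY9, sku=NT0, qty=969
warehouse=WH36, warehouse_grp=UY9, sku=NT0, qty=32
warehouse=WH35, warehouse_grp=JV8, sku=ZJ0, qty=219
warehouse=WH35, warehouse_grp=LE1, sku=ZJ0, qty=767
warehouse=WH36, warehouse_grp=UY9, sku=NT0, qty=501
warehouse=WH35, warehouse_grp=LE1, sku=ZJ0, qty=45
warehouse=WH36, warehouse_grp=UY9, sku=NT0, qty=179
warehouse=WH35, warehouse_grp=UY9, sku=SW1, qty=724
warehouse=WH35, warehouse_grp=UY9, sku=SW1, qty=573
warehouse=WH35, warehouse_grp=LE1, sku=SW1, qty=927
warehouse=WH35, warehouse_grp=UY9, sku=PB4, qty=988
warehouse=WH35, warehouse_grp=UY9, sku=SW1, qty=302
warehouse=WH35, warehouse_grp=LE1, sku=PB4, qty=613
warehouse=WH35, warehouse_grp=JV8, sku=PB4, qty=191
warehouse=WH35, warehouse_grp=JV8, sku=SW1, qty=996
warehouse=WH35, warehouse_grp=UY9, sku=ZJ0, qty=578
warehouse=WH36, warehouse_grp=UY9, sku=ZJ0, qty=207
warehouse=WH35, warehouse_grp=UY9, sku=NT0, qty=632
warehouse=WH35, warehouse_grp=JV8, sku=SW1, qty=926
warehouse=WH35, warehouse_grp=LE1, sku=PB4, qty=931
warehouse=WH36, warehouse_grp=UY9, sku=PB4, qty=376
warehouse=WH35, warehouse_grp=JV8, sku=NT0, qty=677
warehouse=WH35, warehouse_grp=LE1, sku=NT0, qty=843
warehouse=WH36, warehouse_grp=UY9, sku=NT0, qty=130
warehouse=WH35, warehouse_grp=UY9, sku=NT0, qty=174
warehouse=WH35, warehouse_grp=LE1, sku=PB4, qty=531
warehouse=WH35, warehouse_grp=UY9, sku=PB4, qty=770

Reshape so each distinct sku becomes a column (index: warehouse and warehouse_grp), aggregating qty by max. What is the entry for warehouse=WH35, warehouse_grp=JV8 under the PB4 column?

191

Rows with warehouse=WH35, warehouse_grp=JV8 and sku=PB4: qty values are 44, 111, 116, 191.
max(44, 111, 116, 191) = 191.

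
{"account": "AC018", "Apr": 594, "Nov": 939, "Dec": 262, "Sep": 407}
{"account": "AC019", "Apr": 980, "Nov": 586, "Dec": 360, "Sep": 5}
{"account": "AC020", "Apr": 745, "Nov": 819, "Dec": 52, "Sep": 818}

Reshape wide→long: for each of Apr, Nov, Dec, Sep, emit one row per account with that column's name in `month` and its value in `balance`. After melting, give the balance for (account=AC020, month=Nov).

Unpivoting turns each (account, wide-column) pair into one long row.
The wide cell at row AC020, column Nov holds 819, so the long row (AC020, Nov) has balance=819.

819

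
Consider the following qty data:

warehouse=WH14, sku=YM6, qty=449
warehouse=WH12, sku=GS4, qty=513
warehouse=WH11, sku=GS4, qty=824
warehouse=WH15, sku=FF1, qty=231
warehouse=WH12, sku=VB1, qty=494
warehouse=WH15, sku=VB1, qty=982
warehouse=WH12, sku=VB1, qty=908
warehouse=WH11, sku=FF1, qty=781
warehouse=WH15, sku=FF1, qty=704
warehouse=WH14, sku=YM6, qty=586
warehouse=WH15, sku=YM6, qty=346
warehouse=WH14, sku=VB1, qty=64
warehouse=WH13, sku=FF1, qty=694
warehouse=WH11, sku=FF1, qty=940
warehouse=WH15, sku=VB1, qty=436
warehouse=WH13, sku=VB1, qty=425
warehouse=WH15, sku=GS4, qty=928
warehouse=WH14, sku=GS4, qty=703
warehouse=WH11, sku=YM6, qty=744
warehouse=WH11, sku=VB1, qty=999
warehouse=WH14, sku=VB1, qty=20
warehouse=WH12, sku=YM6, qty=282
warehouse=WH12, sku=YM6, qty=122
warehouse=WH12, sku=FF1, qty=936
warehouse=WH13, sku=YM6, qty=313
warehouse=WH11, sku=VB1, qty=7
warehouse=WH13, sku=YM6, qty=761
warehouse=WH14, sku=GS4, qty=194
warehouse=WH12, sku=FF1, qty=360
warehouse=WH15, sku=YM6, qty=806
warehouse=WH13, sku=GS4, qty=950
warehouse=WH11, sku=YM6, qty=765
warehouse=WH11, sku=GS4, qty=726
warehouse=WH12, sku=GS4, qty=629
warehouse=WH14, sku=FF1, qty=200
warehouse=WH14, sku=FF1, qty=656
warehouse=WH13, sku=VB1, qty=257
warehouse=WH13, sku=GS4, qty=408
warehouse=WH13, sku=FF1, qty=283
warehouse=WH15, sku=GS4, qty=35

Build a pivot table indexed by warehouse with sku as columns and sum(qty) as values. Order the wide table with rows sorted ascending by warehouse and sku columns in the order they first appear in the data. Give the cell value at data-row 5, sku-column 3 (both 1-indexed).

935

With rows sorted ascending by warehouse, row 5 is warehouse=WH15. sku columns in first-appearance order: YM6, GS4, FF1, VB1; column 3 is FF1.
Long rows with warehouse=WH15, sku=FF1: 231 + 704 = 935.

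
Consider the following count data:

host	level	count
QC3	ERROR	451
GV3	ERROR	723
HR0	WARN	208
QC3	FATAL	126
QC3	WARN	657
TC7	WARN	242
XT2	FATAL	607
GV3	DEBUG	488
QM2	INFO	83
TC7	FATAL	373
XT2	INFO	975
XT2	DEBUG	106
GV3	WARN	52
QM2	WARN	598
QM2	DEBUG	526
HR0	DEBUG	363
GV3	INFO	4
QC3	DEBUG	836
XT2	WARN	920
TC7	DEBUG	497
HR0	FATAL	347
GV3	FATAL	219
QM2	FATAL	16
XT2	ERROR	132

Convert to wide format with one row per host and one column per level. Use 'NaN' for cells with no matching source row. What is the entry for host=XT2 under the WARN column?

920

The long row with host=XT2, level=WARN has count=920.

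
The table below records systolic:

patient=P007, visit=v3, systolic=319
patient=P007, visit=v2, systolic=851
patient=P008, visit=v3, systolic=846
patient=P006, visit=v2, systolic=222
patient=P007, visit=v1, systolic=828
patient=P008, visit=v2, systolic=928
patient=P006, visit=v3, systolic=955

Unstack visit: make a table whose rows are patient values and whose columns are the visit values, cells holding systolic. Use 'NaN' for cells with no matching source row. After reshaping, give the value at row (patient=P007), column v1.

828

The long row with patient=P007, visit=v1 has systolic=828.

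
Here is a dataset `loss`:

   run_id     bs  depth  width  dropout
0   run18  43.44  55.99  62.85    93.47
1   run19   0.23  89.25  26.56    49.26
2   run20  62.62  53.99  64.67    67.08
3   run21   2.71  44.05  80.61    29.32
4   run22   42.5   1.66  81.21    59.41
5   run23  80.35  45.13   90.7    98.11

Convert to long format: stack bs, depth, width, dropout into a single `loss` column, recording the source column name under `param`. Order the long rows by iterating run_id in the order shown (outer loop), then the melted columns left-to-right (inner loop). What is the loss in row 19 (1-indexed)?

24 rows total (6 × 4). Row 19: index ⌊(19-1)/4⌋ = 4 into run_id → run22; (19-1) mod 4 = 2 into the melted columns → width.
So row 19 is (run22, width, 81.21); loss = 81.21.

81.21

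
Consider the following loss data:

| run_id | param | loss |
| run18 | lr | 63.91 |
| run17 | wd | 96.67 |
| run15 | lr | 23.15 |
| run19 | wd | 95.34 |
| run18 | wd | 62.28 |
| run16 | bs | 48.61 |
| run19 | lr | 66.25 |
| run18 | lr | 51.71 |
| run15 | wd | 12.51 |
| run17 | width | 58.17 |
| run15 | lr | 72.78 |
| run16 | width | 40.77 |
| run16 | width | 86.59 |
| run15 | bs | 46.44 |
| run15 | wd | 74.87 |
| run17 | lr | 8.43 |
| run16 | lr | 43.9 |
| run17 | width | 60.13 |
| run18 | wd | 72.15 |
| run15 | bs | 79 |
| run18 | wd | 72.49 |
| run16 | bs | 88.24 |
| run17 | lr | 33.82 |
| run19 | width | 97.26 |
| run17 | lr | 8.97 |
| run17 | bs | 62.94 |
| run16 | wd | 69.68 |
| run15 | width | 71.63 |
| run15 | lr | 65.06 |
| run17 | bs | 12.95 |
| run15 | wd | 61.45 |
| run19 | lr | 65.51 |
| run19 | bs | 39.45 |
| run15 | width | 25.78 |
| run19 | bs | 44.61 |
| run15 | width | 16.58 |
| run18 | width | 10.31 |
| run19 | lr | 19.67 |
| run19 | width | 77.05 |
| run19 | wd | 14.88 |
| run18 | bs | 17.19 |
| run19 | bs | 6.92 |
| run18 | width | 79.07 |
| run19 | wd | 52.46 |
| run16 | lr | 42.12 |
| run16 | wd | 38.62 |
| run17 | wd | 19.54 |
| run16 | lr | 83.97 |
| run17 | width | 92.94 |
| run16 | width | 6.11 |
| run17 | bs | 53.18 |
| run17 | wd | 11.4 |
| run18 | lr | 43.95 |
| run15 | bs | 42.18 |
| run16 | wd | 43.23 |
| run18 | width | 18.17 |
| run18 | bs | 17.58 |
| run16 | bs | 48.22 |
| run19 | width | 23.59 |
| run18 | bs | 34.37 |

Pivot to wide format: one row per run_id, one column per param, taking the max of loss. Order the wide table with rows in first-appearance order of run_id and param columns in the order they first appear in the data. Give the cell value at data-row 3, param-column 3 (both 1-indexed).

With rows in first-appearance order of run_id, row 3 is run_id=run15. param columns in first-appearance order: lr, wd, bs, width; column 3 is bs.
Long rows with run_id=run15, param=bs: max(46.44, 79, 42.18) = 79.

79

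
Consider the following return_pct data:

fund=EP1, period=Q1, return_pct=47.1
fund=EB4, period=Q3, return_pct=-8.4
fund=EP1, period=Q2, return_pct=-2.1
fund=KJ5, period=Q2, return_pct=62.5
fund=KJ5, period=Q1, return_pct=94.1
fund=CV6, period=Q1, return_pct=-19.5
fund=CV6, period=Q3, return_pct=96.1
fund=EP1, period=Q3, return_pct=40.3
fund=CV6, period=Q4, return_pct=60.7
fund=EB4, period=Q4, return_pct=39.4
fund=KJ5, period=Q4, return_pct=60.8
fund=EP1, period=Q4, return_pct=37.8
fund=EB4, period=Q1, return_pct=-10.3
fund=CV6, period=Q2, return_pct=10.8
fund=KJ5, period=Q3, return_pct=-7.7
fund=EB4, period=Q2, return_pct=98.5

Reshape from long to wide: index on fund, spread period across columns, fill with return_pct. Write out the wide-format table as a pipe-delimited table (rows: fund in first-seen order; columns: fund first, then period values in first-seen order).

Columns: fund plus the 4 distinct period values (Q1, Q3, Q2, Q4).
For example, row EP1 column Q1 takes return_pct=47.1 from the long row (EP1, Q1).

| fund | Q1 | Q3 | Q2 | Q4 |
| EP1 | 47.1 | 40.3 | -2.1 | 37.8 |
| EB4 | -10.3 | -8.4 | 98.5 | 39.4 |
| KJ5 | 94.1 | -7.7 | 62.5 | 60.8 |
| CV6 | -19.5 | 96.1 | 10.8 | 60.7 |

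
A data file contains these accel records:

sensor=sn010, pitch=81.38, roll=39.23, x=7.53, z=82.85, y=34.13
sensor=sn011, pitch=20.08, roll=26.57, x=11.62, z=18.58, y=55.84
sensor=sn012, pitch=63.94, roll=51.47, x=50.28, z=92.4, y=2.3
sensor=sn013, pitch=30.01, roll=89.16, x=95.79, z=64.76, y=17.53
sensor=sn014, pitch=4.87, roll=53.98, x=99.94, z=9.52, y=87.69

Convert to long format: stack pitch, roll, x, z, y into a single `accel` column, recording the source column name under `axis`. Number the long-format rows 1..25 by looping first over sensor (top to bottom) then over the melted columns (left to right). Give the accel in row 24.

9.52

25 rows total (5 × 5). Row 24: index ⌊(24-1)/5⌋ = 4 into sensor → sn014; (24-1) mod 5 = 3 into the melted columns → z.
So row 24 is (sn014, z, 9.52); accel = 9.52.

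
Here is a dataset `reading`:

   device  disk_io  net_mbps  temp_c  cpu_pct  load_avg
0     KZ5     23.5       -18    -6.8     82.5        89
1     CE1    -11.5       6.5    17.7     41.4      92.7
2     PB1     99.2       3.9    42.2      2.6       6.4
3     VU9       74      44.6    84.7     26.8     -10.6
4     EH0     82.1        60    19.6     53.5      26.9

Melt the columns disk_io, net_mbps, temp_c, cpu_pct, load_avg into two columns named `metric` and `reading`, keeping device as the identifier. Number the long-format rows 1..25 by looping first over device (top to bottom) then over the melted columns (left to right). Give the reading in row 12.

3.9

25 rows total (5 × 5). Row 12: index ⌊(12-1)/5⌋ = 2 into device → PB1; (12-1) mod 5 = 1 into the melted columns → net_mbps.
So row 12 is (PB1, net_mbps, 3.9); reading = 3.9.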